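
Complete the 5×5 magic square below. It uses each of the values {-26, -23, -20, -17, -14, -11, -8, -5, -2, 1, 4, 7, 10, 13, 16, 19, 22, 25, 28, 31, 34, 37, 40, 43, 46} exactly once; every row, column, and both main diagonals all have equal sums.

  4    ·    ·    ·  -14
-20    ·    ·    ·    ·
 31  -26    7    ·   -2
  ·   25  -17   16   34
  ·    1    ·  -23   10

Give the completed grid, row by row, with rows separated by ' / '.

The 25 entries sum to 250, so each line sums to 250/5 = 50.
Row 3 must total 50; the given cells sum to 10, so (3,4) = 40.
The remaining cell in row 4 is (4,1) = 50 − 58 = -8.
Column 1: 4 + (-20) + 31 + (-8) + ? = 50, so (5,1) = 43.
Column 5 needs 50; the known cells sum to 28, so (2,5) = 22.
Main diagonal needs 50; the known cells sum to 37, so (2,2) = 13.
Anti-diagonal: -14 + 7 + 25 + 43 + ? = 50, so (2,4) = -11.
From row 2, 50 − (-20 + 13 + (-11) + 22) gives (2,3) = 46.
The remaining cell in row 5 is (5,3) = 50 − 31 = 19.
Column 2 needs 50; the known cells sum to 13, so (1,2) = 37.
Column 3: 46 + 7 + (-17) + 19 + ? = 50, so (1,3) = -5.
The remaining cell in column 4 is (1,4) = 50 − 22 = 28.

4 37 -5 28 -14 / -20 13 46 -11 22 / 31 -26 7 40 -2 / -8 25 -17 16 34 / 43 1 19 -23 10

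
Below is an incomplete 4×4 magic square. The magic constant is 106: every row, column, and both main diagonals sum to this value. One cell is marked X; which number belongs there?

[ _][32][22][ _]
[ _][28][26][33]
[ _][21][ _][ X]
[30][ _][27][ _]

20

From row 2, 106 − (28 + 26 + 33) gives (2,1) = 19.
From column 2, 106 − (32 + 28 + 21) gives (4,2) = 25.
From column 3, 106 − (22 + 26 + 27) gives (3,3) = 31.
Anti-diagonal: 26 + 21 + 30 + ? = 106, so (1,4) = 29.
Using row 1: 32 + 22 + 29 + ? → (1,1) = 106 − 83 = 23.
Row 4: 30 + 25 + 27 + ? = 106, so (4,4) = 24.
Using column 1: 23 + 19 + 30 + ? → (3,1) = 106 − 72 = 34.
The remaining cell in column 4 is (3,4) = 106 − 86 = 20.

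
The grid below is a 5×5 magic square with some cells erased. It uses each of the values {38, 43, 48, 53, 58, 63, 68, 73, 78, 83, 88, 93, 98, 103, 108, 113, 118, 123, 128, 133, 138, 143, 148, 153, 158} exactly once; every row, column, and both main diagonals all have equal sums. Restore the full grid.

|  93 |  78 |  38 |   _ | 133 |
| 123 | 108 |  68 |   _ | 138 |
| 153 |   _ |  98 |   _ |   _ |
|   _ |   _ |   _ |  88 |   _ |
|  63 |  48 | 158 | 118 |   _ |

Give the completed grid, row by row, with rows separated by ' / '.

The 25 entries sum to 2450, so each line sums to 2450/5 = 490.
Row 1 must total 490; the given cells sum to 342, so (1,4) = 148.
Row 2: 123 + 108 + 68 + 138 + ? = 490, so (2,4) = 53.
Row 5 needs 490; the known cells sum to 387, so (5,5) = 103.
Column 1 needs 490; the known cells sum to 432, so (4,1) = 58.
Column 3: 38 + 68 + 98 + 158 + ? = 490, so (4,3) = 128.
From column 4, 490 − (148 + 53 + 88 + 118) gives (3,4) = 83.
The remaining cell in anti-diagonal is (4,2) = 490 − 347 = 143.
From row 4, 490 − (58 + 143 + 128 + 88) gives (4,5) = 73.
Column 2 must total 490; the given cells sum to 377, so (3,2) = 113.
Using column 5: 133 + 138 + 73 + 103 + ? → (3,5) = 490 − 447 = 43.

93 78 38 148 133 / 123 108 68 53 138 / 153 113 98 83 43 / 58 143 128 88 73 / 63 48 158 118 103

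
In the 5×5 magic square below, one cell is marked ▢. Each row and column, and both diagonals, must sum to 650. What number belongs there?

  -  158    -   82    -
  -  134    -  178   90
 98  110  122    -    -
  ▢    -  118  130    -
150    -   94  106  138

174

Row 5: 150 + 94 + 106 + 138 + ? = 650, so (5,2) = 162.
Column 2 must total 650; the given cells sum to 564, so (4,2) = 86.
Using column 4: 82 + 178 + 130 + 106 + ? → (3,4) = 650 − 496 = 154.
From main diagonal, 650 − (134 + 122 + 130 + 138) gives (1,1) = 126.
Anti-diagonal must total 650; the given cells sum to 536, so (1,5) = 114.
Row 1 needs 650; the known cells sum to 480, so (1,3) = 170.
The remaining cell in row 3 is (3,5) = 650 − 484 = 166.
Using column 3: 170 + 122 + 118 + 94 + ? → (2,3) = 650 − 504 = 146.
Column 5 must total 650; the given cells sum to 508, so (4,5) = 142.
Using row 2: 134 + 146 + 178 + 90 + ? → (2,1) = 650 − 548 = 102.
Row 4 must total 650; the given cells sum to 476, so (4,1) = 174.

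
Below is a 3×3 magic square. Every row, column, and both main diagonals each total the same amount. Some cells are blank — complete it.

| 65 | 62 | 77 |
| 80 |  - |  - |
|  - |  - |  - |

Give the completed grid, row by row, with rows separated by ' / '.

65 62 77 / 80 68 56 / 59 74 71

Row 1 is already complete: 65 + 62 + 77 = 204, so that is the magic constant.
Column 1: 65 + 80 + ? = 204, so (3,1) = 59.
Anti-diagonal must total 204; the given cells sum to 136, so (2,2) = 68.
Using row 2: 80 + 68 + ? → (2,3) = 204 − 148 = 56.
Column 2 needs 204; the known cells sum to 130, so (3,2) = 74.
Column 3 needs 204; the known cells sum to 133, so (3,3) = 71.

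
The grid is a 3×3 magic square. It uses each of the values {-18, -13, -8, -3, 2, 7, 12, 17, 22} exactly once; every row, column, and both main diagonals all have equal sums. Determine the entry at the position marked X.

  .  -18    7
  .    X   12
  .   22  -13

2

The 9 entries sum to 18, so each line sums to 18/3 = 6.
Row 1 must total 6; the given cells sum to -11, so (1,1) = 17.
From row 3, 6 − (22 + (-13)) gives (3,1) = -3.
Column 1: 17 + (-3) + ? = 6, so (2,1) = -8.
Column 2 must total 6; the given cells sum to 4, so (2,2) = 2.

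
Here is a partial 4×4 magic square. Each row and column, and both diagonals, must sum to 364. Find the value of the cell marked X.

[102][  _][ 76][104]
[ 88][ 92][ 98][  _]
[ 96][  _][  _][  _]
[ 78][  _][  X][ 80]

Using row 1: 102 + 76 + 104 + ? → (1,2) = 364 − 282 = 82.
From row 2, 364 − (88 + 92 + 98) gives (2,4) = 86.
From column 4, 364 − (104 + 86 + 80) gives (3,4) = 94.
Using main diagonal: 102 + 92 + 80 + ? → (3,3) = 364 − 274 = 90.
Anti-diagonal: 104 + 98 + 78 + ? = 364, so (3,2) = 84.
From column 2, 364 − (82 + 92 + 84) gives (4,2) = 106.
Column 3: 76 + 98 + 90 + ? = 364, so (4,3) = 100.

100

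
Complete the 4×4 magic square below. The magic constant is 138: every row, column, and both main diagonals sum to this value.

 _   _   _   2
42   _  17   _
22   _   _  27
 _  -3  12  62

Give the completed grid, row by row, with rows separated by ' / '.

Row 4 must total 138; the given cells sum to 71, so (4,1) = 67.
Column 1: 42 + 22 + 67 + ? = 138, so (1,1) = 7.
Using column 4: 2 + 27 + 62 + ? → (2,4) = 138 − 91 = 47.
Anti-diagonal needs 138; the known cells sum to 86, so (3,2) = 52.
The remaining cell in row 2 is (2,2) = 138 − 106 = 32.
The remaining cell in row 3 is (3,3) = 138 − 101 = 37.
The remaining cell in column 2 is (1,2) = 138 − 81 = 57.
Column 3 needs 138; the known cells sum to 66, so (1,3) = 72.

7 57 72 2 / 42 32 17 47 / 22 52 37 27 / 67 -3 12 62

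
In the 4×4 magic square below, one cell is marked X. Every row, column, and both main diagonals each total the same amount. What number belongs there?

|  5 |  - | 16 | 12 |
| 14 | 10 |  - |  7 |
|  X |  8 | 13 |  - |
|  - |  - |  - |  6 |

Main diagonal is complete and sums to 34; that is the magic constant.
From row 1, 34 − (5 + 16 + 12) gives (1,2) = 1.
Row 2 needs 34; the known cells sum to 31, so (2,3) = 3.
The remaining cell in column 2 is (4,2) = 34 − 19 = 15.
Column 3: 16 + 3 + 13 + ? = 34, so (4,3) = 2.
Using column 4: 12 + 7 + 6 + ? → (3,4) = 34 − 25 = 9.
From anti-diagonal, 34 − (12 + 3 + 8) gives (4,1) = 11.
Using row 3: 8 + 13 + 9 + ? → (3,1) = 34 − 30 = 4.

4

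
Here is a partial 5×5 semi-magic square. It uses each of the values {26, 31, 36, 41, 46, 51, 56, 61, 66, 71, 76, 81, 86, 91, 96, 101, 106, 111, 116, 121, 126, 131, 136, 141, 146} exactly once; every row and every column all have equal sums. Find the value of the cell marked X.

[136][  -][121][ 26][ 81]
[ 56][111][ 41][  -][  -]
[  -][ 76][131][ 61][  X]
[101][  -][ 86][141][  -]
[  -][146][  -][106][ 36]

116

The 25 entries sum to 2150, so each line sums to 2150/5 = 430.
Using row 1: 136 + 121 + 26 + 81 + ? → (1,2) = 430 − 364 = 66.
Using column 2: 66 + 111 + 76 + 146 + ? → (4,2) = 430 − 399 = 31.
The remaining cell in column 3 is (5,3) = 430 − 379 = 51.
Using column 4: 26 + 61 + 141 + 106 + ? → (2,4) = 430 − 334 = 96.
Row 2: 56 + 111 + 41 + 96 + ? = 430, so (2,5) = 126.
Row 4 needs 430; the known cells sum to 359, so (4,5) = 71.
The remaining cell in row 5 is (5,1) = 430 − 339 = 91.
Using column 1: 136 + 56 + 101 + 91 + ? → (3,1) = 430 − 384 = 46.
Column 5 must total 430; the given cells sum to 314, so (3,5) = 116.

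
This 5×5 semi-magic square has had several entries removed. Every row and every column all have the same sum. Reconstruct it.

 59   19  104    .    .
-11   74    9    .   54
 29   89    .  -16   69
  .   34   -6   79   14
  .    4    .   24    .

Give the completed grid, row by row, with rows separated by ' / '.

Column 2 is already complete: 19 + 74 + 89 + 34 + 4 = 220, so that is the magic constant.
Row 2: -11 + 74 + 9 + 54 + ? = 220, so (2,4) = 94.
Row 3: 29 + 89 + (-16) + 69 + ? = 220, so (3,3) = 49.
Row 4 needs 220; the known cells sum to 121, so (4,1) = 99.
The remaining cell in column 1 is (5,1) = 220 − 176 = 44.
Using column 3: 104 + 9 + 49 + (-6) + ? → (5,3) = 220 − 156 = 64.
Column 4 needs 220; the known cells sum to 181, so (1,4) = 39.
The remaining cell in row 1 is (1,5) = 220 − 221 = -1.
Row 5 needs 220; the known cells sum to 136, so (5,5) = 84.

59 19 104 39 -1 / -11 74 9 94 54 / 29 89 49 -16 69 / 99 34 -6 79 14 / 44 4 64 24 84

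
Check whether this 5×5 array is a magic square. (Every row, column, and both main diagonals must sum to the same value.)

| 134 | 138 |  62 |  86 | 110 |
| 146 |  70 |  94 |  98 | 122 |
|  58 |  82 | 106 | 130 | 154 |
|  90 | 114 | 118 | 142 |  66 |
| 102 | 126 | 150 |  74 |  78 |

Yes

Row 1: 134 + 138 + 62 + 86 + 110 = 530.
Row 2: 146 + 70 + 94 + 98 + 122 = 530.
Row 3: 58 + 82 + 106 + 130 + 154 = 530.
Row 4: 90 + 114 + 118 + 142 + 66 = 530.
Row 5: 102 + 126 + 150 + 74 + 78 = 530.
Column 1: 134 + 146 + 58 + 90 + 102 = 530.
Column 2: 138 + 70 + 82 + 114 + 126 = 530.
Column 3: 62 + 94 + 106 + 118 + 150 = 530.
Column 4: 86 + 98 + 130 + 142 + 74 = 530.
Column 5: 110 + 122 + 154 + 66 + 78 = 530.
Main diagonal: 134 + 70 + 106 + 142 + 78 = 530.
Anti-diagonal: 110 + 98 + 106 + 114 + 102 = 530.
All lines sum to 530.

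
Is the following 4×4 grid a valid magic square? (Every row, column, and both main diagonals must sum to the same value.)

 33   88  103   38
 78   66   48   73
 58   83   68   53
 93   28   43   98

Row 1: 33 + 88 + 103 + 38 = 262.
Row 2: 78 + 66 + 48 + 73 = 265.
Row 3: 58 + 83 + 68 + 53 = 262.
Row 4: 93 + 28 + 43 + 98 = 262.
Column 1: 33 + 78 + 58 + 93 = 262.
Column 2: 88 + 66 + 83 + 28 = 265.
Column 3: 103 + 48 + 68 + 43 = 262.
Column 4: 38 + 73 + 53 + 98 = 262.
Main diagonal: 33 + 66 + 68 + 98 = 265.
Anti-diagonal: 38 + 48 + 83 + 93 = 262.

No — row 2 sums to 265 but anti-diagonal sums to 262.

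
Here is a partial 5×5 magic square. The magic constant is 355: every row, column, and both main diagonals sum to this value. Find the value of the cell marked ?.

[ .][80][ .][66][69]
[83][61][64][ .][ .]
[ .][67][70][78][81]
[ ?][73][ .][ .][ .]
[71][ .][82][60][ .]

65

Row 3 needs 355; the known cells sum to 296, so (3,1) = 59.
The remaining cell in column 2 is (5,2) = 355 − 281 = 74.
From anti-diagonal, 355 − (69 + 70 + 73 + 71) gives (2,4) = 72.
From row 2, 355 − (83 + 61 + 64 + 72) gives (2,5) = 75.
Row 5 needs 355; the known cells sum to 287, so (5,5) = 68.
Column 4: 66 + 72 + 78 + 60 + ? = 355, so (4,4) = 79.
Column 5 needs 355; the known cells sum to 293, so (4,5) = 62.
Main diagonal needs 355; the known cells sum to 278, so (1,1) = 77.
Row 1 must total 355; the given cells sum to 292, so (1,3) = 63.
The remaining cell in column 1 is (4,1) = 355 − 290 = 65.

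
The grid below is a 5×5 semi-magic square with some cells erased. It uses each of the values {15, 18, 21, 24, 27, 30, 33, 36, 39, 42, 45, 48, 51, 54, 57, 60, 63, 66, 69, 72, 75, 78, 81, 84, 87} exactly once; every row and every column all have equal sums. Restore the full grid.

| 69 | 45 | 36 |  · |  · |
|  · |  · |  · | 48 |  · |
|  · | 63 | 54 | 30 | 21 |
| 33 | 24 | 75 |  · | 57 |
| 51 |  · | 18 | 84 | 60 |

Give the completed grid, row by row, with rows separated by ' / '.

69 45 36 27 78 / 15 81 72 48 39 / 87 63 54 30 21 / 33 24 75 66 57 / 51 42 18 84 60

The 25 entries sum to 1275, so each line sums to 1275/5 = 255.
The remaining cell in row 3 is (3,1) = 255 − 168 = 87.
Using row 4: 33 + 24 + 75 + 57 + ? → (4,4) = 255 − 189 = 66.
Row 5 needs 255; the known cells sum to 213, so (5,2) = 42.
Column 1 needs 255; the known cells sum to 240, so (2,1) = 15.
Column 2 must total 255; the given cells sum to 174, so (2,2) = 81.
Column 3 needs 255; the known cells sum to 183, so (2,3) = 72.
Column 4: 48 + 30 + 66 + 84 + ? = 255, so (1,4) = 27.
Using row 1: 69 + 45 + 36 + 27 + ? → (1,5) = 255 − 177 = 78.
From row 2, 255 − (15 + 81 + 72 + 48) gives (2,5) = 39.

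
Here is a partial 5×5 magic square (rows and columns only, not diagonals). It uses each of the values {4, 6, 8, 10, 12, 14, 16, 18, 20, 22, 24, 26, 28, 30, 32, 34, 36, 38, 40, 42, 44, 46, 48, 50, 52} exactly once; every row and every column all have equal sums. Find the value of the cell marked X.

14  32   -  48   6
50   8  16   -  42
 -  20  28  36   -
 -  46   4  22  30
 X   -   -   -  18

The 25 entries sum to 700, so each line sums to 700/5 = 140.
From row 1, 140 − (14 + 32 + 48 + 6) gives (1,3) = 40.
The remaining cell in row 2 is (2,4) = 140 − 116 = 24.
From row 4, 140 − (46 + 4 + 22 + 30) gives (4,1) = 38.
Column 2 must total 140; the given cells sum to 106, so (5,2) = 34.
The remaining cell in column 3 is (5,3) = 140 − 88 = 52.
From column 4, 140 − (48 + 24 + 36 + 22) gives (5,4) = 10.
From column 5, 140 − (6 + 42 + 30 + 18) gives (3,5) = 44.
Row 3 needs 140; the known cells sum to 128, so (3,1) = 12.
From row 5, 140 − (34 + 52 + 10 + 18) gives (5,1) = 26.

26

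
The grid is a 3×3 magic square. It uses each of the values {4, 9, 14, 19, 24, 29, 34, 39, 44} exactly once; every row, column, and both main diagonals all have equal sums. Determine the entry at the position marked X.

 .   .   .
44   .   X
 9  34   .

4

The 9 entries sum to 216, so each line sums to 216/3 = 72.
Using row 3: 9 + 34 + ? → (3,3) = 72 − 43 = 29.
Column 1 needs 72; the known cells sum to 53, so (1,1) = 19.
Main diagonal: 19 + 29 + ? = 72, so (2,2) = 24.
Using anti-diagonal: 24 + 9 + ? → (1,3) = 72 − 33 = 39.
Row 1 needs 72; the known cells sum to 58, so (1,2) = 14.
Using row 2: 44 + 24 + ? → (2,3) = 72 − 68 = 4.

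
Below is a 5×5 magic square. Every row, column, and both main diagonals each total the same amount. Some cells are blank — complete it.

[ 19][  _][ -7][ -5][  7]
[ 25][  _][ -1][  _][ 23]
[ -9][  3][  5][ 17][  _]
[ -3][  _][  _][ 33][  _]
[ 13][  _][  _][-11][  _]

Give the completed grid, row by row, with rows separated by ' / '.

19 31 -7 -5 7 / 25 -13 -1 11 23 / -9 3 5 17 29 / -3 9 21 33 -15 / 13 15 27 -11 1

Column 1 is already complete: 19 + 25 + -9 + -3 + 13 = 45, so that is the magic constant.
Using row 1: 19 + (-7) + (-5) + 7 + ? → (1,2) = 45 − 14 = 31.
Row 3 must total 45; the given cells sum to 16, so (3,5) = 29.
Column 4 must total 45; the given cells sum to 34, so (2,4) = 11.
Anti-diagonal must total 45; the given cells sum to 36, so (4,2) = 9.
Row 2: 25 + (-1) + 11 + 23 + ? = 45, so (2,2) = -13.
From column 2, 45 − (31 + (-13) + 3 + 9) gives (5,2) = 15.
Using main diagonal: 19 + (-13) + 5 + 33 + ? → (5,5) = 45 − 44 = 1.
Using row 5: 13 + 15 + (-11) + 1 + ? → (5,3) = 45 − 18 = 27.
Column 3 must total 45; the given cells sum to 24, so (4,3) = 21.
Column 5: 7 + 23 + 29 + 1 + ? = 45, so (4,5) = -15.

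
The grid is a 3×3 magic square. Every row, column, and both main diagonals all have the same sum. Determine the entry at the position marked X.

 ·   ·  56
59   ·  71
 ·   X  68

53

Column 3 is complete and sums to 195; that is the magic constant.
Row 2 needs 195; the known cells sum to 130, so (2,2) = 65.
From main diagonal, 195 − (65 + 68) gives (1,1) = 62.
Anti-diagonal: 56 + 65 + ? = 195, so (3,1) = 74.
From row 1, 195 − (62 + 56) gives (1,2) = 77.
Row 3: 74 + 68 + ? = 195, so (3,2) = 53.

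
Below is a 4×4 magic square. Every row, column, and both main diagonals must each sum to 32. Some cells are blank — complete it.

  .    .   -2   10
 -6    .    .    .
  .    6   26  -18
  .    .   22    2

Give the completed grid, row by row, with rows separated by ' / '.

-10 34 -2 10 / -6 14 -14 38 / 18 6 26 -18 / 30 -22 22 2

Using row 3: 6 + 26 + (-18) + ? → (3,1) = 32 − 14 = 18.
From column 3, 32 − (-2 + 26 + 22) gives (2,3) = -14.
From column 4, 32 − (10 + (-18) + 2) gives (2,4) = 38.
Using anti-diagonal: 10 + (-14) + 6 + ? → (4,1) = 32 − 2 = 30.
Row 2 needs 32; the known cells sum to 18, so (2,2) = 14.
From row 4, 32 − (30 + 22 + 2) gives (4,2) = -22.
Column 1 needs 32; the known cells sum to 42, so (1,1) = -10.
Column 2: 14 + 6 + (-22) + ? = 32, so (1,2) = 34.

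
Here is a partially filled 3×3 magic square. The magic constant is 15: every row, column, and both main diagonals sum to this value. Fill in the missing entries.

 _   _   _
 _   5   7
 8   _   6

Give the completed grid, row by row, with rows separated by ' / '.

Row 2 must total 15; the given cells sum to 12, so (2,1) = 3.
Row 3 must total 15; the given cells sum to 14, so (3,2) = 1.
Column 1: 3 + 8 + ? = 15, so (1,1) = 4.
Column 2 must total 15; the given cells sum to 6, so (1,2) = 9.
Using column 3: 7 + 6 + ? → (1,3) = 15 − 13 = 2.

4 9 2 / 3 5 7 / 8 1 6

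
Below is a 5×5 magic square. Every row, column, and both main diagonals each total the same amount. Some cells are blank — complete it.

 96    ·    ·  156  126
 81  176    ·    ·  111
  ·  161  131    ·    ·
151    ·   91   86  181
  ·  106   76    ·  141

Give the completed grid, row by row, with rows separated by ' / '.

96 66 186 156 126 / 81 176 146 116 111 / 166 161 131 101 71 / 151 121 91 86 181 / 136 106 76 171 141

Main diagonal is already complete: 96 + 176 + 131 + 86 + 141 = 630, so that is the magic constant.
Row 4 must total 630; the given cells sum to 509, so (4,2) = 121.
Column 2 must total 630; the given cells sum to 564, so (1,2) = 66.
Using column 5: 126 + 111 + 181 + 141 + ? → (3,5) = 630 − 559 = 71.
From row 1, 630 − (96 + 66 + 156 + 126) gives (1,3) = 186.
Column 3 needs 630; the known cells sum to 484, so (2,3) = 146.
Row 2 must total 630; the given cells sum to 514, so (2,4) = 116.
Anti-diagonal needs 630; the known cells sum to 494, so (5,1) = 136.
Row 5 needs 630; the known cells sum to 459, so (5,4) = 171.
Column 1 must total 630; the given cells sum to 464, so (3,1) = 166.
The remaining cell in column 4 is (3,4) = 630 − 529 = 101.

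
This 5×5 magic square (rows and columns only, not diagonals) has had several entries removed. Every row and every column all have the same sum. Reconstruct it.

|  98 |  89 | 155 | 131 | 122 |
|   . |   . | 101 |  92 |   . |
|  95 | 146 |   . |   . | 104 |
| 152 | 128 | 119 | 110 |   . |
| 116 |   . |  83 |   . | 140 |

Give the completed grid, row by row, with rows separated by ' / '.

98 89 155 131 122 / 134 125 101 92 143 / 95 146 137 113 104 / 152 128 119 110 86 / 116 107 83 149 140

Row 1 is already complete: 98 + 89 + 155 + 131 + 122 = 595, so that is the magic constant.
From row 4, 595 − (152 + 128 + 119 + 110) gives (4,5) = 86.
Column 1 must total 595; the given cells sum to 461, so (2,1) = 134.
Column 3 needs 595; the known cells sum to 458, so (3,3) = 137.
Using column 5: 122 + 104 + 86 + 140 + ? → (2,5) = 595 − 452 = 143.
Using row 2: 134 + 101 + 92 + 143 + ? → (2,2) = 595 − 470 = 125.
The remaining cell in row 3 is (3,4) = 595 − 482 = 113.
Using column 2: 89 + 125 + 146 + 128 + ? → (5,2) = 595 − 488 = 107.
From column 4, 595 − (131 + 92 + 113 + 110) gives (5,4) = 149.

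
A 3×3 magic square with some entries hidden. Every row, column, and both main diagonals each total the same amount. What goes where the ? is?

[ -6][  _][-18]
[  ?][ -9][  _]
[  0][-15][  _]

Anti-diagonal is complete and sums to -27; that is the magic constant.
The remaining cell in row 1 is (1,2) = -27 − (-24) = -3.
Using row 3: 0 + (-15) + ? → (3,3) = -27 − (-15) = -12.
The remaining cell in column 1 is (2,1) = -27 − (-6) = -21.

-21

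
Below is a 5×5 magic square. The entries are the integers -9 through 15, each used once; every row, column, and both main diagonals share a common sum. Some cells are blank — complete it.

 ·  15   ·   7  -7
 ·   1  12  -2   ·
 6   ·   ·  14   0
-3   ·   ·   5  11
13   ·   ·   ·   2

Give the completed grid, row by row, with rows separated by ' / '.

4 15 -4 7 -7 / -5 1 12 -2 9 / 6 -8 3 14 0 / -3 8 -6 5 11 / 13 -1 10 -9 2

The entries are -9 through 15, which sum to 75, so each line sums to 75/5 = 15.
Column 4: 7 + (-2) + 14 + 5 + ? = 15, so (5,4) = -9.
Using column 5: -7 + 0 + 11 + 2 + ? → (2,5) = 15 − 6 = 9.
The remaining cell in row 2 is (2,1) = 15 − 20 = -5.
Column 1: -5 + 6 + (-3) + 13 + ? = 15, so (1,1) = 4.
Main diagonal needs 15; the known cells sum to 12, so (3,3) = 3.
Anti-diagonal needs 15; the known cells sum to 7, so (4,2) = 8.
Row 1 needs 15; the known cells sum to 19, so (1,3) = -4.
Using row 3: 6 + 3 + 14 + 0 + ? → (3,2) = 15 − 23 = -8.
From row 4, 15 − (-3 + 8 + 5 + 11) gives (4,3) = -6.
Using column 2: 15 + 1 + (-8) + 8 + ? → (5,2) = 15 − 16 = -1.
From column 3, 15 − (-4 + 12 + 3 + (-6)) gives (5,3) = 10.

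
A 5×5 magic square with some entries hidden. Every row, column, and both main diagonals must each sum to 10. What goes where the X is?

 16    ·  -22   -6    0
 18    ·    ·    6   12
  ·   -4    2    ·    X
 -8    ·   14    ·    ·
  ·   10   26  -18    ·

The remaining cell in row 1 is (1,2) = 10 − (-12) = 22.
The remaining cell in column 3 is (2,3) = 10 − 20 = -10.
Row 2 must total 10; the given cells sum to 26, so (2,2) = -16.
Using column 2: 22 + (-16) + (-4) + 10 + ? → (4,2) = 10 − 12 = -2.
Anti-diagonal must total 10; the given cells sum to 6, so (5,1) = 4.
Row 5: 4 + 10 + 26 + (-18) + ? = 10, so (5,5) = -12.
Column 1 needs 10; the known cells sum to 30, so (3,1) = -20.
Main diagonal: 16 + (-16) + 2 + (-12) + ? = 10, so (4,4) = 20.
The remaining cell in row 4 is (4,5) = 10 − 24 = -14.
Column 4: -6 + 6 + 20 + (-18) + ? = 10, so (3,4) = 8.
Using column 5: 0 + 12 + (-14) + (-12) + ? → (3,5) = 10 − (-14) = 24.

24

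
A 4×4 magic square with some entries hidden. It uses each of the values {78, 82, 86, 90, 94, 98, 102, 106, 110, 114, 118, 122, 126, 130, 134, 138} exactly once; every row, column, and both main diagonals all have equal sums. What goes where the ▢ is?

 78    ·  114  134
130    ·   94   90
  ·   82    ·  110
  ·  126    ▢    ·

The 16 entries sum to 1728, so each line sums to 1728/4 = 432.
Using row 1: 78 + 114 + 134 + ? → (1,2) = 432 − 326 = 106.
Row 2 needs 432; the known cells sum to 314, so (2,2) = 118.
Using column 4: 134 + 90 + 110 + ? → (4,4) = 432 − 334 = 98.
Using main diagonal: 78 + 118 + 98 + ? → (3,3) = 432 − 294 = 138.
The remaining cell in anti-diagonal is (4,1) = 432 − 310 = 122.
Row 3 must total 432; the given cells sum to 330, so (3,1) = 102.
Row 4: 122 + 126 + 98 + ? = 432, so (4,3) = 86.

86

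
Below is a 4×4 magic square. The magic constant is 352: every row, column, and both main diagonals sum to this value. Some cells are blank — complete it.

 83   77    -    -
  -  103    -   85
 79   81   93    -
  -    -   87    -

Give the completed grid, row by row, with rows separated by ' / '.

83 77 97 95 / 89 103 75 85 / 79 81 93 99 / 101 91 87 73

Row 3: 79 + 81 + 93 + ? = 352, so (3,4) = 99.
Column 2 must total 352; the given cells sum to 261, so (4,2) = 91.
Main diagonal needs 352; the known cells sum to 279, so (4,4) = 73.
Row 4 needs 352; the known cells sum to 251, so (4,1) = 101.
Column 1 must total 352; the given cells sum to 263, so (2,1) = 89.
Column 4 needs 352; the known cells sum to 257, so (1,4) = 95.
The remaining cell in anti-diagonal is (2,3) = 352 − 277 = 75.
Row 1 must total 352; the given cells sum to 255, so (1,3) = 97.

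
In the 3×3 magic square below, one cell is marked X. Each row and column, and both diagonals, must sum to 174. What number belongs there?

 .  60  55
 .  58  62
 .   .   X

57

The remaining cell in row 1 is (1,1) = 174 − 115 = 59.
Row 2 must total 174; the given cells sum to 120, so (2,1) = 54.
Column 1 needs 174; the known cells sum to 113, so (3,1) = 61.
Column 2 must total 174; the given cells sum to 118, so (3,2) = 56.
Column 3 must total 174; the given cells sum to 117, so (3,3) = 57.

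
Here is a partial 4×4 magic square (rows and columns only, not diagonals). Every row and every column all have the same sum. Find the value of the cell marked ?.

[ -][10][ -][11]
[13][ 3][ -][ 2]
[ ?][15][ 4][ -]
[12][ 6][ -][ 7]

Column 2 is complete and sums to 34; that is the magic constant.
The remaining cell in row 2 is (2,3) = 34 − 18 = 16.
From row 4, 34 − (12 + 6 + 7) gives (4,3) = 9.
Column 3 must total 34; the given cells sum to 29, so (1,3) = 5.
Column 4 must total 34; the given cells sum to 20, so (3,4) = 14.
From row 1, 34 − (10 + 5 + 11) gives (1,1) = 8.
The remaining cell in row 3 is (3,1) = 34 − 33 = 1.

1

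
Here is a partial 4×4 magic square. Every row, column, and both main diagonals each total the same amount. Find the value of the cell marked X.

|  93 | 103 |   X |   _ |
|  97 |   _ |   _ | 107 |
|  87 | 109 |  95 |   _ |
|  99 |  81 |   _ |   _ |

101

Column 1 is complete and sums to 376; that is the magic constant.
From row 3, 376 − (87 + 109 + 95) gives (3,4) = 85.
Using column 2: 103 + 109 + 81 + ? → (2,2) = 376 − 293 = 83.
Main diagonal must total 376; the given cells sum to 271, so (4,4) = 105.
Row 2: 97 + 83 + 107 + ? = 376, so (2,3) = 89.
From row 4, 376 − (99 + 81 + 105) gives (4,3) = 91.
Column 3 must total 376; the given cells sum to 275, so (1,3) = 101.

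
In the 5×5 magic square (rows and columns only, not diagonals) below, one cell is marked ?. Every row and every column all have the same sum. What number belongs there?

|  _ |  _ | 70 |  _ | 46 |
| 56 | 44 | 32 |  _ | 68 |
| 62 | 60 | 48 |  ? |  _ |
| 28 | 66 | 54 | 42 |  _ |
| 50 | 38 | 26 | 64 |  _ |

36

Column 3 is complete and sums to 230; that is the magic constant.
The remaining cell in row 2 is (2,4) = 230 − 200 = 30.
Row 4: 28 + 66 + 54 + 42 + ? = 230, so (4,5) = 40.
From row 5, 230 − (50 + 38 + 26 + 64) gives (5,5) = 52.
Using column 1: 56 + 62 + 28 + 50 + ? → (1,1) = 230 − 196 = 34.
From column 2, 230 − (44 + 60 + 66 + 38) gives (1,2) = 22.
Using column 5: 46 + 68 + 40 + 52 + ? → (3,5) = 230 − 206 = 24.
The remaining cell in row 1 is (1,4) = 230 − 172 = 58.
The remaining cell in row 3 is (3,4) = 230 − 194 = 36.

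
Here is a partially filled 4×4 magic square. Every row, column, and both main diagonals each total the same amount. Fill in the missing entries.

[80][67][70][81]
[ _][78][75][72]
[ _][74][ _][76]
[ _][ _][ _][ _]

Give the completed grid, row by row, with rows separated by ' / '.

Row 1 is already complete: 80 + 67 + 70 + 81 = 298, so that is the magic constant.
Row 2 must total 298; the given cells sum to 225, so (2,1) = 73.
Using column 2: 67 + 78 + 74 + ? → (4,2) = 298 − 219 = 79.
Column 4: 81 + 72 + 76 + ? = 298, so (4,4) = 69.
Using main diagonal: 80 + 78 + 69 + ? → (3,3) = 298 − 227 = 71.
Anti-diagonal must total 298; the given cells sum to 230, so (4,1) = 68.
Row 3 must total 298; the given cells sum to 221, so (3,1) = 77.
Row 4 needs 298; the known cells sum to 216, so (4,3) = 82.

80 67 70 81 / 73 78 75 72 / 77 74 71 76 / 68 79 82 69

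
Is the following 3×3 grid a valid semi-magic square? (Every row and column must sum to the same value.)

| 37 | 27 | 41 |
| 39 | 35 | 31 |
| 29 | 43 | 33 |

Yes

Row 1: 37 + 27 + 41 = 105.
Row 2: 39 + 35 + 31 = 105.
Row 3: 29 + 43 + 33 = 105.
Column 1: 37 + 39 + 29 = 105.
Column 2: 27 + 35 + 43 = 105.
Column 3: 41 + 31 + 33 = 105.
All lines sum to 105.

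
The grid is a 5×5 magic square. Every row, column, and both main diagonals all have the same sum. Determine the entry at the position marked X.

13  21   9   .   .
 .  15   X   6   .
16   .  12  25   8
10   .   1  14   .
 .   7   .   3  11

23

Main diagonal is complete and sums to 65; that is the magic constant.
The remaining cell in row 3 is (3,2) = 65 − 61 = 4.
Using column 2: 21 + 15 + 4 + 7 + ? → (4,2) = 65 − 47 = 18.
Column 4 must total 65; the given cells sum to 48, so (1,4) = 17.
The remaining cell in row 1 is (1,5) = 65 − 60 = 5.
Using row 4: 10 + 18 + 1 + 14 + ? → (4,5) = 65 − 43 = 22.
Using column 5: 5 + 8 + 22 + 11 + ? → (2,5) = 65 − 46 = 19.
Anti-diagonal needs 65; the known cells sum to 41, so (5,1) = 24.
Using row 5: 24 + 7 + 3 + 11 + ? → (5,3) = 65 − 45 = 20.
Column 1: 13 + 16 + 10 + 24 + ? = 65, so (2,1) = 2.
The remaining cell in column 3 is (2,3) = 65 − 42 = 23.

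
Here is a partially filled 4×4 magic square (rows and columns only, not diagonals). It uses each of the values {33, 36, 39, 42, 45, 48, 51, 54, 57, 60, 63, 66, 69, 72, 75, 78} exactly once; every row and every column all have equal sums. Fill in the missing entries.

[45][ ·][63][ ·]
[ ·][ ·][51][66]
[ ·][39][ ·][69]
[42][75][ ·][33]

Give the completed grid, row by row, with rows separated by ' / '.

The 16 entries sum to 888, so each line sums to 888/4 = 222.
From row 4, 222 − (42 + 75 + 33) gives (4,3) = 72.
Column 3 needs 222; the known cells sum to 186, so (3,3) = 36.
The remaining cell in column 4 is (1,4) = 222 − 168 = 54.
Using row 1: 45 + 63 + 54 + ? → (1,2) = 222 − 162 = 60.
Row 3 needs 222; the known cells sum to 144, so (3,1) = 78.
Using column 1: 45 + 78 + 42 + ? → (2,1) = 222 − 165 = 57.
Column 2 must total 222; the given cells sum to 174, so (2,2) = 48.

45 60 63 54 / 57 48 51 66 / 78 39 36 69 / 42 75 72 33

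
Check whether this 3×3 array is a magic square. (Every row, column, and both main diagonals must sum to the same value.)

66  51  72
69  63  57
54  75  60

Yes

Row 1: 66 + 51 + 72 = 189.
Row 2: 69 + 63 + 57 = 189.
Row 3: 54 + 75 + 60 = 189.
Column 1: 66 + 69 + 54 = 189.
Column 2: 51 + 63 + 75 = 189.
Column 3: 72 + 57 + 60 = 189.
Main diagonal: 66 + 63 + 60 = 189.
Anti-diagonal: 72 + 63 + 54 = 189.
All lines sum to 189.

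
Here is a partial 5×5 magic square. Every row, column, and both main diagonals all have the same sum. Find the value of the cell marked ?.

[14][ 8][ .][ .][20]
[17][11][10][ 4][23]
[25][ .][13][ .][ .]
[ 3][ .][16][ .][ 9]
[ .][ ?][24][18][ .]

5

Row 2 is complete and sums to 65; that is the magic constant.
The remaining cell in column 1 is (5,1) = 65 − 59 = 6.
The remaining cell in column 3 is (1,3) = 65 − 63 = 2.
Anti-diagonal needs 65; the known cells sum to 43, so (4,2) = 22.
From row 1, 65 − (14 + 8 + 2 + 20) gives (1,4) = 21.
The remaining cell in row 4 is (4,4) = 65 − 50 = 15.
The remaining cell in column 4 is (3,4) = 65 − 58 = 7.
Main diagonal must total 65; the given cells sum to 53, so (5,5) = 12.
Row 5 needs 65; the known cells sum to 60, so (5,2) = 5.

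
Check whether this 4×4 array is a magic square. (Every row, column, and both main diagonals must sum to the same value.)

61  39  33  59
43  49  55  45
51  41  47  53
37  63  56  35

Row 1: 61 + 39 + 33 + 59 = 192.
Row 2: 43 + 49 + 55 + 45 = 192.
Row 3: 51 + 41 + 47 + 53 = 192.
Row 4: 37 + 63 + 56 + 35 = 191.
Column 1: 61 + 43 + 51 + 37 = 192.
Column 2: 39 + 49 + 41 + 63 = 192.
Column 3: 33 + 55 + 47 + 56 = 191.
Column 4: 59 + 45 + 53 + 35 = 192.
Main diagonal: 61 + 49 + 47 + 35 = 192.
Anti-diagonal: 59 + 55 + 41 + 37 = 192.

No — main diagonal sums to 192 but row 4 sums to 191.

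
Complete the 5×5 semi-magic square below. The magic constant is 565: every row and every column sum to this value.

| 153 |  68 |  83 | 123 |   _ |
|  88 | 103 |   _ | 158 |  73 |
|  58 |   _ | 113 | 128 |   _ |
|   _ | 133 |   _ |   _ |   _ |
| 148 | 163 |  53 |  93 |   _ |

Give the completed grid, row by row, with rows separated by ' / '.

153 68 83 123 138 / 88 103 143 158 73 / 58 98 113 128 168 / 118 133 173 63 78 / 148 163 53 93 108

From row 1, 565 − (153 + 68 + 83 + 123) gives (1,5) = 138.
The remaining cell in row 2 is (2,3) = 565 − 422 = 143.
Row 5 must total 565; the given cells sum to 457, so (5,5) = 108.
Column 1: 153 + 88 + 58 + 148 + ? = 565, so (4,1) = 118.
Column 2 needs 565; the known cells sum to 467, so (3,2) = 98.
Column 3 needs 565; the known cells sum to 392, so (4,3) = 173.
Using column 4: 123 + 158 + 128 + 93 + ? → (4,4) = 565 − 502 = 63.
Using row 3: 58 + 98 + 113 + 128 + ? → (3,5) = 565 − 397 = 168.
Row 4: 118 + 133 + 173 + 63 + ? = 565, so (4,5) = 78.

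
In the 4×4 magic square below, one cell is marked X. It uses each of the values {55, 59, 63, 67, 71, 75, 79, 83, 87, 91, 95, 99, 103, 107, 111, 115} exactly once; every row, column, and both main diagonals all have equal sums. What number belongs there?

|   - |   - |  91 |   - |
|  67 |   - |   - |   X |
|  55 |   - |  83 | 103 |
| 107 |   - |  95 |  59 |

The 16 entries sum to 1360, so each line sums to 1360/4 = 340.
Row 3: 55 + 83 + 103 + ? = 340, so (3,2) = 99.
Using row 4: 107 + 95 + 59 + ? → (4,2) = 340 − 261 = 79.
Using column 1: 67 + 55 + 107 + ? → (1,1) = 340 − 229 = 111.
Column 3 must total 340; the given cells sum to 269, so (2,3) = 71.
Using main diagonal: 111 + 83 + 59 + ? → (2,2) = 340 − 253 = 87.
From anti-diagonal, 340 − (71 + 99 + 107) gives (1,4) = 63.
Row 1 needs 340; the known cells sum to 265, so (1,2) = 75.
Using row 2: 67 + 87 + 71 + ? → (2,4) = 340 − 225 = 115.

115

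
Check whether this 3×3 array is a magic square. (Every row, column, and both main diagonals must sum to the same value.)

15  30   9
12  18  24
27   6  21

Row 1: 15 + 30 + 9 = 54.
Row 2: 12 + 18 + 24 = 54.
Row 3: 27 + 6 + 21 = 54.
Column 1: 15 + 12 + 27 = 54.
Column 2: 30 + 18 + 6 = 54.
Column 3: 9 + 24 + 21 = 54.
Main diagonal: 15 + 18 + 21 = 54.
Anti-diagonal: 9 + 18 + 27 = 54.
All lines sum to 54.

Yes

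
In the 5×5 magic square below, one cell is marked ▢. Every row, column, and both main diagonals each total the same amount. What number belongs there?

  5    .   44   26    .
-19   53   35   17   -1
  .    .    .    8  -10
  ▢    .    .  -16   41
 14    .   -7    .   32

Row 2 is complete and sums to 85; that is the magic constant.
Column 4 must total 85; the given cells sum to 35, so (5,4) = 50.
Column 5 must total 85; the given cells sum to 62, so (1,5) = 23.
Using main diagonal: 5 + 53 + (-16) + 32 + ? → (3,3) = 85 − 74 = 11.
Using anti-diagonal: 23 + 17 + 11 + 14 + ? → (4,2) = 85 − 65 = 20.
Row 1: 5 + 44 + 26 + 23 + ? = 85, so (1,2) = -13.
Using row 5: 14 + (-7) + 50 + 32 + ? → (5,2) = 85 − 89 = -4.
Using column 2: -13 + 53 + 20 + (-4) + ? → (3,2) = 85 − 56 = 29.
From column 3, 85 − (44 + 35 + 11 + (-7)) gives (4,3) = 2.
From row 3, 85 − (29 + 11 + 8 + (-10)) gives (3,1) = 47.
The remaining cell in row 4 is (4,1) = 85 − 47 = 38.

38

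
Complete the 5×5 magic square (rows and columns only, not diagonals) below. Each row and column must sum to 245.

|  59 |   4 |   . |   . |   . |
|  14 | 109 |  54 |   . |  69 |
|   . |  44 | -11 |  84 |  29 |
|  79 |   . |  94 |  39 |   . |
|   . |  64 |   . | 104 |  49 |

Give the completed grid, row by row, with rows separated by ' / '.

Using row 2: 14 + 109 + 54 + 69 + ? → (2,4) = 245 − 246 = -1.
Row 3: 44 + (-11) + 84 + 29 + ? = 245, so (3,1) = 99.
Column 1: 59 + 14 + 99 + 79 + ? = 245, so (5,1) = -6.
From column 2, 245 − (4 + 109 + 44 + 64) gives (4,2) = 24.
Column 4 needs 245; the known cells sum to 226, so (1,4) = 19.
Using row 4: 79 + 24 + 94 + 39 + ? → (4,5) = 245 − 236 = 9.
Using row 5: -6 + 64 + 104 + 49 + ? → (5,3) = 245 − 211 = 34.
The remaining cell in column 3 is (1,3) = 245 − 171 = 74.
The remaining cell in column 5 is (1,5) = 245 − 156 = 89.

59 4 74 19 89 / 14 109 54 -1 69 / 99 44 -11 84 29 / 79 24 94 39 9 / -6 64 34 104 49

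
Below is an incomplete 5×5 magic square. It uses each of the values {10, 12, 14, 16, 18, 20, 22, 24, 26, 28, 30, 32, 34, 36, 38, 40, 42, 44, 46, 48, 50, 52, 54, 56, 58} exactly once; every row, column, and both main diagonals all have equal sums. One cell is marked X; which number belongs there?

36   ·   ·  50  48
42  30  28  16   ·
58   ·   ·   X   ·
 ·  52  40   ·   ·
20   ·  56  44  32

22

The 25 entries sum to 850, so each line sums to 850/5 = 170.
Row 2 must total 170; the given cells sum to 116, so (2,5) = 54.
Row 5 must total 170; the given cells sum to 152, so (5,2) = 18.
Using column 1: 36 + 42 + 58 + 20 + ? → (4,1) = 170 − 156 = 14.
Anti-diagonal needs 170; the known cells sum to 136, so (3,3) = 34.
Using column 3: 28 + 34 + 40 + 56 + ? → (1,3) = 170 − 158 = 12.
From main diagonal, 170 − (36 + 30 + 34 + 32) gives (4,4) = 38.
Row 1: 36 + 12 + 50 + 48 + ? = 170, so (1,2) = 24.
Using row 4: 14 + 52 + 40 + 38 + ? → (4,5) = 170 − 144 = 26.
From column 2, 170 − (24 + 30 + 52 + 18) gives (3,2) = 46.
Column 4 must total 170; the given cells sum to 148, so (3,4) = 22.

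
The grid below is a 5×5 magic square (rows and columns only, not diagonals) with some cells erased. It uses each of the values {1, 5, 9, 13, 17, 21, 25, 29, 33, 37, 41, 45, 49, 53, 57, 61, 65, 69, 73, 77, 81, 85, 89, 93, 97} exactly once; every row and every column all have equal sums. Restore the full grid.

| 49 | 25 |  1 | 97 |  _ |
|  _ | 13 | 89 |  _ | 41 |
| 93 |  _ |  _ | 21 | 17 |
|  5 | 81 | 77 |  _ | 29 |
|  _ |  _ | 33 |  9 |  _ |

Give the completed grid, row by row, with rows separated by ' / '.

The 25 entries sum to 1225, so each line sums to 1225/5 = 245.
From row 1, 245 − (49 + 25 + 1 + 97) gives (1,5) = 73.
The remaining cell in row 4 is (4,4) = 245 − 192 = 53.
Column 3: 1 + 89 + 77 + 33 + ? = 245, so (3,3) = 45.
Using column 4: 97 + 21 + 53 + 9 + ? → (2,4) = 245 − 180 = 65.
From column 5, 245 − (73 + 41 + 17 + 29) gives (5,5) = 85.
The remaining cell in row 2 is (2,1) = 245 − 208 = 37.
The remaining cell in row 3 is (3,2) = 245 − 176 = 69.
Column 1: 49 + 37 + 93 + 5 + ? = 245, so (5,1) = 61.
Column 2 needs 245; the known cells sum to 188, so (5,2) = 57.

49 25 1 97 73 / 37 13 89 65 41 / 93 69 45 21 17 / 5 81 77 53 29 / 61 57 33 9 85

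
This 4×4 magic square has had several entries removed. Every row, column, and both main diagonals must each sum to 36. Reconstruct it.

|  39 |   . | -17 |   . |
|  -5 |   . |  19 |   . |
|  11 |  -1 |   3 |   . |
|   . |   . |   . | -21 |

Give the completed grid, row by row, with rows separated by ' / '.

From row 3, 36 − (11 + (-1) + 3) gives (3,4) = 23.
The remaining cell in column 1 is (4,1) = 36 − 45 = -9.
Column 3 needs 36; the known cells sum to 5, so (4,3) = 31.
Main diagonal must total 36; the given cells sum to 21, so (2,2) = 15.
Using anti-diagonal: 19 + (-1) + (-9) + ? → (1,4) = 36 − 9 = 27.
Row 1 must total 36; the given cells sum to 49, so (1,2) = -13.
The remaining cell in row 2 is (2,4) = 36 − 29 = 7.
The remaining cell in row 4 is (4,2) = 36 − 1 = 35.

39 -13 -17 27 / -5 15 19 7 / 11 -1 3 23 / -9 35 31 -21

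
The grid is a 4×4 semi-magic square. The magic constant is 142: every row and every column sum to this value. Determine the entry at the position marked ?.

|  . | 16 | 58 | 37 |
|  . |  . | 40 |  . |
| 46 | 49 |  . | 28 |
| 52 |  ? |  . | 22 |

The remaining cell in row 1 is (1,1) = 142 − 111 = 31.
The remaining cell in row 3 is (3,3) = 142 − 123 = 19.
Column 1 needs 142; the known cells sum to 129, so (2,1) = 13.
The remaining cell in column 3 is (4,3) = 142 − 117 = 25.
Using column 4: 37 + 28 + 22 + ? → (2,4) = 142 − 87 = 55.
Row 2 needs 142; the known cells sum to 108, so (2,2) = 34.
The remaining cell in row 4 is (4,2) = 142 − 99 = 43.

43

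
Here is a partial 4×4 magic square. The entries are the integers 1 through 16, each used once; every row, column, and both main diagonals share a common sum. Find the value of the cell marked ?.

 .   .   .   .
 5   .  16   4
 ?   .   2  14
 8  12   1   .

The entries are 1 through 16, which sum to 136, so each line sums to 136/4 = 34.
From row 2, 34 − (5 + 16 + 4) gives (2,2) = 9.
Row 4 must total 34; the given cells sum to 21, so (4,4) = 13.
Column 3 needs 34; the known cells sum to 19, so (1,3) = 15.
Column 4 needs 34; the known cells sum to 31, so (1,4) = 3.
Main diagonal needs 34; the known cells sum to 24, so (1,1) = 10.
Using anti-diagonal: 3 + 16 + 8 + ? → (3,2) = 34 − 27 = 7.
Row 1 needs 34; the known cells sum to 28, so (1,2) = 6.
Row 3 must total 34; the given cells sum to 23, so (3,1) = 11.

11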